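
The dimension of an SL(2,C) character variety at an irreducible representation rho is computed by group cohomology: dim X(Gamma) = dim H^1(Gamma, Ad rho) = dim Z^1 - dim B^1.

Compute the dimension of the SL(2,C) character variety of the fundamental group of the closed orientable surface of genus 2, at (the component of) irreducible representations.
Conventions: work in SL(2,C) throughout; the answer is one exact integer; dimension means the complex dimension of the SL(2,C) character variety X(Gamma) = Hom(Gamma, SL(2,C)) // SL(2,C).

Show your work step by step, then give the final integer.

6

pi_1 of the closed genus-2 surface has 4 generators bound by the single product-of-commutators relator.
Unconstrained cocycle data is one sl_2 vector per generator (12 dimensions), cut by the relator condition d_2(z) = 0.
d_2 is surjective at irreducible rho (its cokernel H^2 is dual to H^0 = 0), so dim Z^1 = 12 - 3 = 9.
Coboundaries contribute dim B^1 = 3 (injective at irreducible rho).
Hence dim X = 9 - 3 = 6.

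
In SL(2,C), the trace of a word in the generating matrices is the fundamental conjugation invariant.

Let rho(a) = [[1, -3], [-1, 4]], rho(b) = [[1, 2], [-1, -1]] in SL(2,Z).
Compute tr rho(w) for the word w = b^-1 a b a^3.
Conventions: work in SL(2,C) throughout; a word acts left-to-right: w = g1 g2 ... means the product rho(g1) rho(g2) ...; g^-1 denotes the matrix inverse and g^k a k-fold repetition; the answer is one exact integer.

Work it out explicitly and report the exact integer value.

-73

rho(b^-1) = [[-1, -2], [1, 1]]
... * rho(a) = [[1, -3], [-1, 4]]  ->  [[1, -5], [0, 1]]
... * rho(b) = [[1, 2], [-1, -1]]  ->  [[6, 7], [-1, -1]]
... * rho(a) = [[1, -3], [-1, 4]]  ->  [[-1, 10], [0, -1]]
... * rho(a) = [[1, -3], [-1, 4]]  ->  [[-11, 43], [1, -4]]
... * rho(a) = [[1, -3], [-1, 4]]  ->  [[-54, 205], [5, -19]]
tr = -54 + -19 = -73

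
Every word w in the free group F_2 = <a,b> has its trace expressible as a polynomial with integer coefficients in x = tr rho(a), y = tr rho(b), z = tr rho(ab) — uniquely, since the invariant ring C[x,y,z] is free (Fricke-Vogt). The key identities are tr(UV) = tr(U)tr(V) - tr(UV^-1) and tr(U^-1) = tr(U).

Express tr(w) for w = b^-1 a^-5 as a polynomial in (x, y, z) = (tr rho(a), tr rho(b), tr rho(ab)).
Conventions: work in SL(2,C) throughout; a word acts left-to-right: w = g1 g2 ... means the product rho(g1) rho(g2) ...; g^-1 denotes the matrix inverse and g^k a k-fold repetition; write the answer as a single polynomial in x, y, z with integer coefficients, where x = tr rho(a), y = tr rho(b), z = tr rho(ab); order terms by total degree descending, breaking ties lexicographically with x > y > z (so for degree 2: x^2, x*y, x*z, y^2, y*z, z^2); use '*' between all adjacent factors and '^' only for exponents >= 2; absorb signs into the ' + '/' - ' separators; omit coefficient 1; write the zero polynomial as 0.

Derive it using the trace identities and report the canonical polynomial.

tr(a^-1) = tr(a) = x
tr(a^-1 b) = tr(b) * tr(a) - tr(b a)  (eliminate a^-1) = x*y - z
tr(b^-1 a^-1) = tr(a^-1) * tr(b) - tr(a^-1 b)  (eliminate b^-1) = z
so tr(b^-1 a^-2) = tr(b^-1 a^-1) * tr(a) - tr(b^-1)  (eliminate a^-1) = x*z - y
tr(a^-1 b^-1 a^-2) = tr(b^-1 a^-2) * tr(a) - tr(b^-1 a^-1)  (eliminate a^-1) = x^2*z - x*y - z
so tr(a^-3 b^-1 a^-1) = tr(a^-1 b^-1 a^-2) * tr(a) - tr(a^-1 b^-1 a^-1)  (eliminate a^-1) = x^3*z - x^2*y - 2*x*z + y
tr(b^-1 a^-5) = tr(a^-3 b^-1 a^-1) * tr(a) - tr(a^-3 b^-1)  (eliminate a^-1) = x^4*z - x^3*y - 3*x^2*z + 2*x*y + z

x^4*z - x^3*y - 3*x^2*z + 2*x*y + z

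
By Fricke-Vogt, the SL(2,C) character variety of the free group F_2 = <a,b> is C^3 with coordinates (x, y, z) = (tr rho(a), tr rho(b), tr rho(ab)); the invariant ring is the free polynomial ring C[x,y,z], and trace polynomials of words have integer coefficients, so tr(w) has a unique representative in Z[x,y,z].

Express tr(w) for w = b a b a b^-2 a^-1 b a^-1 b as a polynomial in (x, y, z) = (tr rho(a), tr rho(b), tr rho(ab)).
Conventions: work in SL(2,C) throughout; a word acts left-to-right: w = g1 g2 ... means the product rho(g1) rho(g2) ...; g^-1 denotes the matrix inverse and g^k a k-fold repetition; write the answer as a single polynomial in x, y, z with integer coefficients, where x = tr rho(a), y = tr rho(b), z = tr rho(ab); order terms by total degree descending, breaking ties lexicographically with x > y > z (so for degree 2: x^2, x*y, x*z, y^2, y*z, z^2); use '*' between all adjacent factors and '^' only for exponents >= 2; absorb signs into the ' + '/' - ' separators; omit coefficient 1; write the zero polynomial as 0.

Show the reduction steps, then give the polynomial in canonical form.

-x^2*y^4*z^2 + x^3*y^3*z + x*y^5*z + 2*x*y^3*z^3 - x^2*y^2*z^2 - y^4*z^2 - y^2*z^4 - 4*x*y^3*z + 4*y^2*z^2 + y^2 - 2

use: tr(b a b a) = tr(a b) tr(a b) - tr(1)  (split on a) = z^2 - 2
use: tr(a b a) = tr(a) tr(b a) - tr(b)  (reduce the a square) = x*z - y
apply: tr(a b a b^2) = tr(b) tr(a b a b) - tr(a b a)  (reduce the b square) = y*z^2 - x*z - y
tr(b^3 a b a) = tr(b) tr(a b a b^2) - tr(a b a b)  (reduce the b square) = y^2*z^2 - x*y*z - y^2 - z^2 + 2
tr(b a b) = tr(b) tr(a b) - tr(a)  (reduce the b square) = y*z - x
tr(b^2 a b) = tr(b) tr(b a b) - tr(b a)  (reduce the b square) = y^2*z - x*y - z
apply: tr(b^3 a b) = tr(b) tr(b^2 a b) - tr(b^2 a)  (reduce the b square) = y^3*z - x*y^2 - 2*y*z + x
apply: tr(a b^3 a b a) = tr(a) tr(b^3 a b a) - tr(b^3 a b)  (reduce the a square) = x*y^2*z^2 - x^2*y*z - y^3*z - x*z^2 + 2*y*z + x
use: tr(a b a b a b) = tr(b a) tr(b a b a) - tr(b^-1 a^-1)  (split on b) = z^3 - 3*z
tr(a b a b a) = tr(a) tr(b a b a) - tr(b a b)  (reduce the a square) = x*z^2 - y*z - x
use: tr(a b a b a b^2) = tr(b) tr(a b a b a b) - tr(a b a b a)  (reduce the b square) = y*z^3 - x*z^2 - 2*y*z + x
tr(a b^3 a b a b) = tr(b) tr(a b a b a b^2) - tr(a b a b a b)  (reduce the b square) = y^2*z^3 - x*y*z^2 - 2*y^2*z - z^3 + x*y + 3*z
tr(b^-1 a b^3 a b a) = tr(a b^3 a b a) tr(b) - tr(a b^3 a b a b)  (eliminate b^-1) = x*y^3*z^2 - x^2*y^2*z - y^4*z - y^2*z^3 + 4*y^2*z + z^3 - 3*z
tr(b^3 a b a b^-2 a) = tr(b^-1 a b^3 a b a) tr(b) - tr(b^-1 a b^3 a b a b)  (eliminate b^-1) = x*y^4*z^2 - x^2*y^3*z - y^5*z - y^3*z^3 - x*y^2*z^2 + x^2*y*z + 5*y^3*z + y*z^3 + x*z^2 - 5*y*z - x
use: tr(b^2 a b a b^-2 a^-1 b) = tr(b^3 a b a b^-2) tr(a) - tr(b^3 a b a b^-2 a)  (eliminate a^-1) = -x*y^4*z^2 + x^2*y^3*z + y^5*z + y^3*z^3 + x*y^2*z^2 - x^2*y*z - 5*y^3*z - y*z^3 + 5*y*z - x
tr(a^2) = tr(a) tr(a) - tr(1)  (reduce the a square) = x^2 - 2
tr(a b^2 a) = tr(b) tr(a^2 b) - tr(a^2)  (reduce the b square) = x*y*z - x^2 - y^2 + 2
apply: tr(b a b^2 a b) = tr(b) tr(a b^2 a b) - tr(a b^2 a)  (reduce the b square) = y^2*z^2 - 2*x*y*z + x^2 - 2
use: tr(a b a^2) = tr(a) tr(b a^2) - tr(b a)  (reduce the a square) = x^2*z - x*y - z
apply: tr(a b^2 a b a) = tr(b) tr(a b a^2 b) - tr(a b a^2)  (reduce the b square) = x*y*z^2 - x^2*z - y^2*z + z
tr(b a b^2 a b a b) = tr(b) tr(a b^2 a b a b) - tr(a b^2 a b a)  (reduce the b square) = y^2*z^3 - 2*x*y*z^2 + x^2*z - y^2*z + x*y - z
tr(a b a b a b a b) = tr(b a) tr(b a b a b a) - tr(b^-1 a^-1 b^-1 a^-1)  (split on b) = z^4 - 4*z^2 + 2
tr(a b a b a b a) = tr(a) tr(b a b a b a) - tr(b a b a b)  (reduce the a square) = x*z^3 - y*z^2 - 2*x*z + y
tr(b a b^2 a b a b a) = tr(b) tr(a b a b a b a b) - tr(a b a b a b a)  (reduce the b square) = y*z^4 - x*z^3 - 3*y*z^2 + 2*x*z + y
tr(a^-1 b a b^2 a b a b) = tr(b a b^2 a b a b) tr(a) - tr(b a b^2 a b a b a)  (eliminate a^-1) = x*y^2*z^3 - 2*x^2*y*z^2 - y*z^4 + x^3*z - x*y^2*z + x*z^3 + x^2*y + 3*y*z^2 - 3*x*z - y
tr(b^-1 a^-1 b a b^2 a b a) = tr(a^-1 b a b^2 a b a) tr(b) - tr(a^-1 b a b^2 a b a b)  (eliminate b^-1) = -x*y^2*z^3 + 2*x^2*y*z^2 + y^3*z^2 + y*z^4 - x^3*z - x*y^2*z - x*z^3 - 3*y*z^2 + 3*x*z - y
tr(b^2 a b a b^-2 a^-1 b a) = tr(b^-1 a^-1 b a b^2 a b a) tr(b) - tr(b^-1 a^-1 b a b^2 a b a b)  (eliminate b^-1) = -x*y^3*z^3 + 2*x^2*y^2*z^2 + y^4*z^2 + y^2*z^4 - x^3*y*z - x*y^3*z - x*y*z^3 - 4*y^2*z^2 + 5*x*y*z - x^2 - y^2 + 2
tr(b a b a b^-2 a^-1 b a^-1 b) = tr(b^2 a b a b^-2 a^-1 b) tr(a) - tr(b^2 a b a b^-2 a^-1 b a)  (eliminate a^-1) = -x^2*y^4*z^2 + x^3*y^3*z + x*y^5*z + 2*x*y^3*z^3 - x^2*y^2*z^2 - y^4*z^2 - y^2*z^4 - 4*x*y^3*z + 4*y^2*z^2 + y^2 - 2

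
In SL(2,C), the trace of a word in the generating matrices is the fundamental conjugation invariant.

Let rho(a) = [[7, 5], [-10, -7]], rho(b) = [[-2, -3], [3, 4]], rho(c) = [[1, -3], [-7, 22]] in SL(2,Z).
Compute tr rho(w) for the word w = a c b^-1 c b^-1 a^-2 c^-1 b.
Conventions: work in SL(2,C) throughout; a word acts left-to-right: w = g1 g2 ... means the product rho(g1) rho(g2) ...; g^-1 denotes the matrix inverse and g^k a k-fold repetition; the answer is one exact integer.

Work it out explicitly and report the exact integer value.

rho(a) = [[7, 5], [-10, -7]]
... * rho(c) = [[1, -3], [-7, 22]]  ->  [[-28, 89], [39, -124]]
... * rho(b^-1) = [[4, 3], [-3, -2]]  ->  [[-379, -262], [528, 365]]
... * rho(c) = [[1, -3], [-7, 22]]  ->  [[1455, -4627], [-2027, 6446]]
... * rho(b^-1) = [[4, 3], [-3, -2]]  ->  [[19701, 13619], [-27446, -18973]]
... * rho(a^-1) = [[-7, -5], [10, 7]]  ->  [[-1717, -3172], [2392, 4419]]
... * rho(a^-1) = [[-7, -5], [10, 7]]  ->  [[-19701, -13619], [27446, 18973]]
... * rho(c^-1) = [[22, 3], [7, 1]]  ->  [[-528755, -72722], [736623, 101311]]
... * rho(b) = [[-2, -3], [3, 4]]  ->  [[839344, 1295377], [-1169313, -1804625]]
tr = 839344 + -1804625 = -965281

-965281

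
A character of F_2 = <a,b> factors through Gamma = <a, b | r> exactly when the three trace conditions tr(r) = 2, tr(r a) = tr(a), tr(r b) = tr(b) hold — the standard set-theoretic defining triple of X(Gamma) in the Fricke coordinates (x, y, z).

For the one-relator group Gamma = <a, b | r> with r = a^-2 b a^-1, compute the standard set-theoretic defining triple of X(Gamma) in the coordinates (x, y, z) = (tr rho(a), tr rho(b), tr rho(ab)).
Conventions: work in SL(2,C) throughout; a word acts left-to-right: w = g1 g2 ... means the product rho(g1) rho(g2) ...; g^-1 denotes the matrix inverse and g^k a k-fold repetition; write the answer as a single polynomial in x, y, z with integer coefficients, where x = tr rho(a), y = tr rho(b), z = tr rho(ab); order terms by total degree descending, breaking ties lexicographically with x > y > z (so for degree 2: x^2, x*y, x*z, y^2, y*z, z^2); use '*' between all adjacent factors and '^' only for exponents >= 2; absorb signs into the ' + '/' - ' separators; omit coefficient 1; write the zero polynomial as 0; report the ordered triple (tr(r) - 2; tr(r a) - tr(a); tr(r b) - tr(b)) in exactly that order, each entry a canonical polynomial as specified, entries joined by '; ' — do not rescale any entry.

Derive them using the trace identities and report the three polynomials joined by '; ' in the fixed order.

tr(b a^-1) = tr(b)*tr(a) - tr(b a) = x*y - z
reduce: tr(a^-1 b a^-1) = tr(b a^-1)*tr(a) - tr(b) = x^2*y - x*z - y
tr(a^-2 b a^-1) = tr(a^-1 b a^-1)*tr(a) - tr(a^-1 b) = x^3*y - x^2*z - 2*x*y + z
reduce: tr(b^2) = tr(b)*tr(b) - tr(1) = y^2 - 2
tr(b^2 a) = tr(b)*tr(a b) - tr(a) = y*z - x
so tr(b a^-1 b) = tr(b^2)*tr(a) - tr(b^2 a) = x*y^2 - y*z - x
tr(b a b a) = tr(a b)*tr(a b) - tr(1)   [split at repeated a] = z^2 - 2
tr(b a^-1 b a) = tr(b a b)*tr(a) - tr(b a b a) = x*y*z - x^2 - z^2 + 2
tr(b a^-1 b a^-1) = tr(b a^-1 b)*tr(a) - tr(b a^-1 b a) = x^2*y^2 - 2*x*y*z + z^2 - 2
reduce: tr(a^-2 b a^-1 b) = tr(b a^-1 b a^-1)*tr(a) - tr(b a^-1 b) = x^3*y^2 - 2*x^2*y*z - x*y^2 + x*z^2 + y*z - x
assemble the triple (tr(r) - 2; tr(r a) - x; tr(r b) - y)

x^3*y - x^2*z - 2*x*y + z - 2; x^2*y - x*z - x - y; x^3*y^2 - 2*x^2*y*z - x*y^2 + x*z^2 + y*z - x - y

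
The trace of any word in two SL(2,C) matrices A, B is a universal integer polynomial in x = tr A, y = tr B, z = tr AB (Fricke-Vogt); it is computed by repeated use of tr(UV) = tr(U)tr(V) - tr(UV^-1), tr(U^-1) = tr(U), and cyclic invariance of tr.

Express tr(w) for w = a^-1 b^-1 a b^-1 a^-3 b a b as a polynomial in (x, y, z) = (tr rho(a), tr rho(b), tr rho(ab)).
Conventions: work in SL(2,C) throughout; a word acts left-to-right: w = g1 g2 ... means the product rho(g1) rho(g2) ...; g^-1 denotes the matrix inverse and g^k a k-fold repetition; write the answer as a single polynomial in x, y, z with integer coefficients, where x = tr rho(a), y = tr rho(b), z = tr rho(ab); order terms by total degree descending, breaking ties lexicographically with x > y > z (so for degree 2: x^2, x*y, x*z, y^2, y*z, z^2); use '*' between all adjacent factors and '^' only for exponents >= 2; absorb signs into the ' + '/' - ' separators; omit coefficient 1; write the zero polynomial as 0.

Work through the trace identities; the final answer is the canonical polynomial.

x^4*y^2*z^2 - 2*x^5*y*z - x^3*y^3*z - 2*x^3*y*z^3 + x^6 + x^4*y^2 + 2*x^4*z^2 + x^2*z^4 + 7*x^3*y*z + x*y^3*z + 2*x*y*z^3 - 6*x^4 - 2*x^2*y^2 - 7*x^2*z^2 - y^2*z^2 - z^4 - 4*x*y*z + 9*x^2 + 4*z^2 - 2

and trace(b a b) = trace(b)*trace(a b) - trace(a) = y*z - x
trace(a b a b) = trace(a b)*trace(a b) - trace(1)   [split at repeated a] = z^2 - 2
and trace(a b a) = trace(a)*trace(b a) - trace(b) = x*z - y
trace(b a b a b) = trace(b)*trace(a b a b) - trace(a b a) = y*z^2 - x*z - y
next, trace(b a b a b a) = trace(a b)*trace(a b a b) - trace(a^-1 b^-1)   [split at repeated a] = z^3 - 3*z
next, trace(a^-1 b a b a b) = trace(b a b a b)*trace(a) - trace(b a b a b a) = x*y*z^2 - x^2*z - z^3 - x*y + 3*z
trace(b^-1 a^-1 b a b a) = trace(a^-1 b a b a)*trace(b) - trace(a^-1 b a b a b) = -x*y*z^2 + x^2*z + y^2*z + z^3 - 3*z
trace(a^-1 b a b a^-1 b^-1) = trace(b^-1 a^-1 b a b)*trace(a) - trace(b^-1 a^-1 b a b a) = x*y*z^2 - x^2*z - y^2*z - z^3 + x*y + 3*z
and trace(a^-2 b a b a^-1 b^-1) = trace(a^-1 b a b a^-1 b^-1)*trace(a) - trace(a^-1 b a b a^-1 b^-1 a) = x^2*y*z^2 - x^3*z - x*y^2*z - x*z^3 + x^2*y + 3*x*z - y
next, trace(b^2 a b) = trace(b)*trace(b a b) - trace(b a) = y^2*z - x*y - z
next, trace(a^2) = trace(a)*trace(a) - trace(1) = x^2 - 2
and trace(a b^2 a) = trace(b)*trace(a^2 b) - trace(a^2) = x*y*z - x^2 - y^2 + 2
and trace(b a b^2 a b) = trace(b)*trace(a b^2 a b) - trace(a b^2 a) = y^2*z^2 - 2*x*y*z + x^2 - 2
trace(a b a b a) = trace(a)*trace(b a b a) - trace(b a b) = x*z^2 - y*z - x
trace(b a b^2 a b a) = trace(b)*trace(a b a b a b) - trace(a b a b a) = y*z^3 - x*z^2 - 2*y*z + x
next, trace(a b^2 a b a^-1 b) = trace(b a b^2 a b)*trace(a) - trace(b a b^2 a b a) = x*y^2*z^2 - 2*x^2*y*z - y*z^3 + x^3 + x*z^2 + 2*y*z - 3*x
trace(b a b a^-1 b^-1 a b) = trace(a b^2 a b a^-1)*trace(b) - trace(a b^2 a b a^-1 b) = -x*y^2*z^2 + 2*x^2*y*z + y^3*z + y*z^3 - x^3 - x*y^2 - x*z^2 - 3*y*z + 3*x
and trace(b a b a b a b a) = trace(a b)*trace(a b a b a b) - trace(a^-1 b^-1 a^-1 b^-1)   [split at repeated a] = z^4 - 4*z^2 + 2
and trace(a b a b a b a^-1 b) = trace(b a b a b a b)*trace(a) - trace(b a b a b a b a) = x*y*z^3 - x^2*z^2 - z^4 - 2*x*y*z + x^2 + 4*z^2 - 2
trace(b a b a^-1 b^-1 a b a) = trace(a b a b a b a^-1)*trace(b) - trace(a b a b a b a^-1 b) = -x*y*z^3 + x^2*z^2 + y^2*z^2 + z^4 + x*y*z - x^2 - y^2 - 4*z^2 + 2
trace(b a b a^-1 b^-1 a b a^-1) = trace(b a b a^-1 b^-1 a b)*trace(a) - trace(b a b a^-1 b^-1 a b a) = -x^2*y^2*z^2 + 2*x^3*y*z + x*y^3*z + 2*x*y*z^3 - x^4 - x^2*y^2 - 2*x^2*z^2 - y^2*z^2 - z^4 - 4*x*y*z + 4*x^2 + y^2 + 4*z^2 - 2
trace(a^-2 b a b a^-1 b^-1 a b) = trace(b a b a^-1 b^-1 a b a^-1)*trace(a) - trace(b a b a^-1 b^-1 a b) = -x^3*y^2*z^2 + 2*x^4*y*z + x^2*y^3*z + 2*x^2*y*z^3 - x^5 - x^3*y^2 - 2*x^3*z^2 - x*z^4 - 6*x^2*y*z - y^3*z - y*z^3 + 5*x^3 + 2*x*y^2 + 5*x*z^2 + 3*y*z - 5*x
and trace(a^-3 b a b a^-1 b^-1 a b) = trace(a^-2 b a b a^-1 b^-1 a b)*trace(a) - trace(a^-2 b a b a^-1 b^-1 a b a) = -x^4*y^2*z^2 + 2*x^5*y*z + x^3*y^3*z + 2*x^3*y*z^3 - x^6 - x^4*y^2 - 2*x^4*z^2 + x^2*y^2*z^2 - x^2*z^4 - 8*x^3*y*z - 2*x*y^3*z - 3*x*y*z^3 + 6*x^4 + 3*x^2*y^2 + 7*x^2*z^2 + y^2*z^2 + z^4 + 7*x*y*z - 9*x^2 - y^2 - 4*z^2 + 2
trace(a^-1 b^-1 a b^-1 a^-3 b a b) = trace(a^-3 b a b a^-1 b^-1 a)*trace(b) - trace(a^-3 b a b a^-1 b^-1 a b) = x^4*y^2*z^2 - 2*x^5*y*z - x^3*y^3*z - 2*x^3*y*z^3 + x^6 + x^4*y^2 + 2*x^4*z^2 + x^2*z^4 + 7*x^3*y*z + x*y^3*z + 2*x*y*z^3 - 6*x^4 - 2*x^2*y^2 - 7*x^2*z^2 - y^2*z^2 - z^4 - 4*x*y*z + 9*x^2 + 4*z^2 - 2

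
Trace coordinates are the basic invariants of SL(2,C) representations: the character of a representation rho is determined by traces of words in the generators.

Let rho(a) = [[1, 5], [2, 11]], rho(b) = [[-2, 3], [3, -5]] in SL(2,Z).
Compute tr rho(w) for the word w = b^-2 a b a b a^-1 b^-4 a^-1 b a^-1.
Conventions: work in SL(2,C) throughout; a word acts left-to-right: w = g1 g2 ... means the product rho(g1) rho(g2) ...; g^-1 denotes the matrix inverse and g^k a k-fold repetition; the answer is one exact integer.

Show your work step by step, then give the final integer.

rho(b^-1) = [[-5, -3], [-3, -2]]
... * rho(b^-1) = [[-5, -3], [-3, -2]]  ->  [[34, 21], [21, 13]]
... * rho(a) = [[1, 5], [2, 11]]  ->  [[76, 401], [47, 248]]
... * rho(b) = [[-2, 3], [3, -5]]  ->  [[1051, -1777], [650, -1099]]
... * rho(a) = [[1, 5], [2, 11]]  ->  [[-2503, -14292], [-1548, -8839]]
... * rho(b) = [[-2, 3], [3, -5]]  ->  [[-37870, 63951], [-23421, 39551]]
... * rho(a^-1) = [[11, -5], [-2, 1]]  ->  [[-544472, 253301], [-336733, 156656]]
... * rho(b^-1) = [[-5, -3], [-3, -2]]  ->  [[1962457, 1126814], [1213697, 696887]]
... * rho(b^-1) = [[-5, -3], [-3, -2]]  ->  [[-13192727, -8140999], [-8159146, -5034865]]
... * rho(b^-1) = [[-5, -3], [-3, -2]]  ->  [[90386632, 55860179], [55900325, 34547168]]
... * rho(b^-1) = [[-5, -3], [-3, -2]]  ->  [[-619513697, -382880254], [-383143129, -236795311]]
... * rho(a^-1) = [[11, -5], [-2, 1]]  ->  [[-6048890159, 2714688231], [-3740983797, 1678920334]]
... * rho(b) = [[-2, 3], [3, -5]]  ->  [[20241845011, -31720111632], [12518728596, -19617553061]]
... * rho(a^-1) = [[11, -5], [-2, 1]]  ->  [[286100518385, -132929336687], [176941120678, -82211196041]]
tr = 286100518385 + -82211196041 = 203889322344

203889322344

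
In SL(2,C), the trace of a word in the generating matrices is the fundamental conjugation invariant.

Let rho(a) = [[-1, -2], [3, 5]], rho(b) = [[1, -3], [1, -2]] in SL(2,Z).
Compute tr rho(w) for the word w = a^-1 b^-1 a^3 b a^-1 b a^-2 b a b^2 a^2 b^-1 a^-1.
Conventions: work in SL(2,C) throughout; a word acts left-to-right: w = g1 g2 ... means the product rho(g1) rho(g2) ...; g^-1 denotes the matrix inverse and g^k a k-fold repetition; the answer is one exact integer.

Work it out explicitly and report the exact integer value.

rho(a^-1) = [[5, 2], [-3, -1]]
... * rho(b^-1) = [[-2, 3], [-1, 1]]  ->  [[-12, 17], [7, -10]]
... * rho(a) = [[-1, -2], [3, 5]]  ->  [[63, 109], [-37, -64]]
... * rho(a) = [[-1, -2], [3, 5]]  ->  [[264, 419], [-155, -246]]
... * rho(a) = [[-1, -2], [3, 5]]  ->  [[993, 1567], [-583, -920]]
... * rho(b) = [[1, -3], [1, -2]]  ->  [[2560, -6113], [-1503, 3589]]
... * rho(a^-1) = [[5, 2], [-3, -1]]  ->  [[31139, 11233], [-18282, -6595]]
... * rho(b) = [[1, -3], [1, -2]]  ->  [[42372, -115883], [-24877, 68036]]
... * rho(a^-1) = [[5, 2], [-3, -1]]  ->  [[559509, 200627], [-328493, -117790]]
... * rho(a^-1) = [[5, 2], [-3, -1]]  ->  [[2195664, 918391], [-1289095, -539196]]
... * rho(b) = [[1, -3], [1, -2]]  ->  [[3114055, -8423774], [-1828291, 4945677]]
... * rho(a) = [[-1, -2], [3, 5]]  ->  [[-28385377, -48346980], [16665322, 28384967]]
... * rho(b) = [[1, -3], [1, -2]]  ->  [[-76732357, 181850091], [45050289, -106765900]]
... * rho(b) = [[1, -3], [1, -2]]  ->  [[105117734, -133503111], [-61715611, 78380933]]
... * rho(a) = [[-1, -2], [3, 5]]  ->  [[-505627067, -877751023], [296858410, 515335887]]
... * rho(a) = [[-1, -2], [3, 5]]  ->  [[-2127626002, -3377500981], [1249149251, 1982962615]]
... * rho(b^-1) = [[-2, 3], [-1, 1]]  ->  [[7632752985, -9760378987], [-4481261117, 5730410368]]
... * rho(a^-1) = [[5, 2], [-3, -1]]  ->  [[67444901886, 25025884957], [-39597536689, -14692932602]]
tr = 67444901886 + -14692932602 = 52751969284

52751969284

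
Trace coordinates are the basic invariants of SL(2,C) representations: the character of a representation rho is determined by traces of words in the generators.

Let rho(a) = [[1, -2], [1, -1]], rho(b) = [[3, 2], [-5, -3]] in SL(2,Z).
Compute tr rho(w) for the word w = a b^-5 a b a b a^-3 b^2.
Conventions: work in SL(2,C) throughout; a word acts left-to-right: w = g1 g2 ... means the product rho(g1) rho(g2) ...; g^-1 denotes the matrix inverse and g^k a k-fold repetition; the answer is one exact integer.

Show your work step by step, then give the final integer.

rho(a) = [[1, -2], [1, -1]]
... * rho(b^-1) = [[-3, -2], [5, 3]]  ->  [[-13, -8], [-8, -5]]
... * rho(b^-1) = [[-3, -2], [5, 3]]  ->  [[-1, 2], [-1, 1]]
... * rho(b^-1) = [[-3, -2], [5, 3]]  ->  [[13, 8], [8, 5]]
... * rho(b^-1) = [[-3, -2], [5, 3]]  ->  [[1, -2], [1, -1]]
... * rho(b^-1) = [[-3, -2], [5, 3]]  ->  [[-13, -8], [-8, -5]]
... * rho(a) = [[1, -2], [1, -1]]  ->  [[-21, 34], [-13, 21]]
... * rho(b) = [[3, 2], [-5, -3]]  ->  [[-233, -144], [-144, -89]]
... * rho(a) = [[1, -2], [1, -1]]  ->  [[-377, 610], [-233, 377]]
... * rho(b) = [[3, 2], [-5, -3]]  ->  [[-4181, -2584], [-2584, -1597]]
... * rho(a^-1) = [[-1, 2], [-1, 1]]  ->  [[6765, -10946], [4181, -6765]]
... * rho(a^-1) = [[-1, 2], [-1, 1]]  ->  [[4181, 2584], [2584, 1597]]
... * rho(a^-1) = [[-1, 2], [-1, 1]]  ->  [[-6765, 10946], [-4181, 6765]]
... * rho(b) = [[3, 2], [-5, -3]]  ->  [[-75025, -46368], [-46368, -28657]]
... * rho(b) = [[3, 2], [-5, -3]]  ->  [[6765, -10946], [4181, -6765]]
tr = 6765 + -6765 = 0

0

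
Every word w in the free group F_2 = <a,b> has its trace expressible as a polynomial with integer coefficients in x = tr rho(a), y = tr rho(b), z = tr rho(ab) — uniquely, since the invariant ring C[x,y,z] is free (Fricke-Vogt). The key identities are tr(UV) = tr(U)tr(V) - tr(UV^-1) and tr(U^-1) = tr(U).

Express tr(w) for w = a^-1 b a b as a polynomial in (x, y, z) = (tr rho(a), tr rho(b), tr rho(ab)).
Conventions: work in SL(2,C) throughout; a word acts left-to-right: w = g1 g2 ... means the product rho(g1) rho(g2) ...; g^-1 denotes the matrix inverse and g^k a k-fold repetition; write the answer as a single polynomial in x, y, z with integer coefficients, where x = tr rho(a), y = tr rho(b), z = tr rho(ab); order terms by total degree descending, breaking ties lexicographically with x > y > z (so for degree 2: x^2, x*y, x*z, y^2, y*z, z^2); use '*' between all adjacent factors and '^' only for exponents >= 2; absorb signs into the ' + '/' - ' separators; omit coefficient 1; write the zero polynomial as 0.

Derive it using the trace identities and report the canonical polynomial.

trace(b a b) = trace(b)*trace(a b) - trace(a)   [square of b] = y*z - x
next, trace(b a b a) = trace(a b)*trace(a b) - trace(1)   [split at a repeated a] = z^2 - 2
trace(a^-1 b a b) = trace(b a b)*trace(a) - trace(b a b a)   [inverse elimination on a] = x*y*z - x^2 - z^2 + 2

x*y*z - x^2 - z^2 + 2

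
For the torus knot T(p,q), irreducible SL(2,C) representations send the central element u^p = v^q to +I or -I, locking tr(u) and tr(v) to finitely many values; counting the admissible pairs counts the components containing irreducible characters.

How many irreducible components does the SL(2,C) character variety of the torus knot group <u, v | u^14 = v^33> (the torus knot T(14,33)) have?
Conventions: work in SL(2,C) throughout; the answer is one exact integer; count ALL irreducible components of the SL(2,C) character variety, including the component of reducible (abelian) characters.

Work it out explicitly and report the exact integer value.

For T(14,33): irreducibility forces the central element u^14 = v^33 to one of +I, -I.
On an irreducible component, tr(u) is locked at 2*cos(pi*alpha/14) for some alpha in 1..13, and tr(v) at 2*cos(pi*beta/33) for some beta in 1..32.
u^14 = (-1)^alpha I and v^33 = (-1)^beta I must agree, so alpha and beta have equal parity.
Counting: 7 odd alphas x 16 odd betas + 6 even alphas x 16 even betas = 112 + 96 = 208.
Total: 208 irreducible-character components + 1 reducible (abelian) component = 209.

209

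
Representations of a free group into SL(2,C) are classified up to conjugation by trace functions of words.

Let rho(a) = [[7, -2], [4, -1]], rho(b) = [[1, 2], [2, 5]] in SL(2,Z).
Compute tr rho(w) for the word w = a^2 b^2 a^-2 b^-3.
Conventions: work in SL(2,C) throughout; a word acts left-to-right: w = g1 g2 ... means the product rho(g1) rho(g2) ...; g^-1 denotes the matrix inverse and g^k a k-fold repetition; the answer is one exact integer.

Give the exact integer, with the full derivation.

-846714

rho(a) = [[7, -2], [4, -1]]
... * rho(a) = [[7, -2], [4, -1]]  ->  [[41, -12], [24, -7]]
... * rho(b) = [[1, 2], [2, 5]]  ->  [[17, 22], [10, 13]]
... * rho(b) = [[1, 2], [2, 5]]  ->  [[61, 144], [36, 85]]
... * rho(a^-1) = [[-1, 2], [-4, 7]]  ->  [[-637, 1130], [-376, 667]]
... * rho(a^-1) = [[-1, 2], [-4, 7]]  ->  [[-3883, 6636], [-2292, 3917]]
... * rho(b^-1) = [[5, -2], [-2, 1]]  ->  [[-32687, 14402], [-19294, 8501]]
... * rho(b^-1) = [[5, -2], [-2, 1]]  ->  [[-192239, 79776], [-113472, 47089]]
... * rho(b^-1) = [[5, -2], [-2, 1]]  ->  [[-1120747, 464254], [-661538, 274033]]
tr = -1120747 + 274033 = -846714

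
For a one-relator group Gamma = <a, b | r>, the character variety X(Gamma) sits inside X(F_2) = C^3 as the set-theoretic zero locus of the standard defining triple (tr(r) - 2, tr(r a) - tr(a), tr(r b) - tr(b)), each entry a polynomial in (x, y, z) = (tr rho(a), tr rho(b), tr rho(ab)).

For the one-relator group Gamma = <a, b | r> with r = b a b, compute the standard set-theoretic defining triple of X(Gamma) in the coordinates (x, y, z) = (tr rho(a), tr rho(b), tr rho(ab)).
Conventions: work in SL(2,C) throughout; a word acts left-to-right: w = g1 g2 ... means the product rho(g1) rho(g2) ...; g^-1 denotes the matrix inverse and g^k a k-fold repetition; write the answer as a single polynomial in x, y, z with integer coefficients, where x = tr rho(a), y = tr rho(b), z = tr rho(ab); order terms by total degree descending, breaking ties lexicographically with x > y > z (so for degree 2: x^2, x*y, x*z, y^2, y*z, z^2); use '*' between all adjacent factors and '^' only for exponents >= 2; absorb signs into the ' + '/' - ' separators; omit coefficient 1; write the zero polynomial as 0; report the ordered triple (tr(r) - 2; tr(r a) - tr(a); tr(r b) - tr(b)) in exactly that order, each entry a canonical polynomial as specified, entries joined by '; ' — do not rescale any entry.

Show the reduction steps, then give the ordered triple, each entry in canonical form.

trace(b a b) = trace(b)*trace(a b) - trace(a)   [square of b] = y*z - x
trace(b a b a) = trace(a b)*trace(a b) - trace(1)   [split at repeated a] = z^2 - 2
trace(b a b^2) = trace(b)*trace(b a b) - trace(b a) = y^2*z - x*y - z
assemble the triple (trace(r) - 2; trace(r a) - x; trace(r b) - y)

y*z - x - 2; z^2 - x - 2; y^2*z - x*y - y - z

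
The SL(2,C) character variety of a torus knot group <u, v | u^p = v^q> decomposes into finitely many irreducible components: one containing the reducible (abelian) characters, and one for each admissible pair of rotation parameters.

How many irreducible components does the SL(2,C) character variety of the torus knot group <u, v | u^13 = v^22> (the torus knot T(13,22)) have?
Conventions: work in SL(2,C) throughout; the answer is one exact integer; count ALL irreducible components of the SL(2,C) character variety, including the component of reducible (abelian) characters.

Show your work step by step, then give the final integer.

127

For T(13,22): irreducibility forces the central element u^13 = v^22 to one of +I, -I.
This locks tr(u) to 2*cos(pi*alpha/13), alpha in 1..12, and tr(v) to 2*cos(pi*beta/22), beta in 1..21, on each component of irreducible characters.
u^13 = (-1)^alpha I and v^22 = (-1)^beta I must agree, so alpha and beta have equal parity.
Enumerate parity-matched pairs: 6*11 odd-odd plus 6*10 even-even gives 126.
That is 126 components of irreducible characters, and with the reducible (abelian) component the total is 127.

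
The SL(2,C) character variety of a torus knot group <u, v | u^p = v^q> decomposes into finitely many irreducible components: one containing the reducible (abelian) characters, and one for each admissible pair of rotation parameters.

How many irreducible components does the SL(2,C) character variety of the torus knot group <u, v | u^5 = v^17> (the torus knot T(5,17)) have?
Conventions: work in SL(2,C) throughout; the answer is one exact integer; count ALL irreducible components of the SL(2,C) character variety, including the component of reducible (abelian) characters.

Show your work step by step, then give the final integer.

Gamma = < u, v | u^5 = v^17 > (torus knot T(5,17)); the central element u^5 = v^17 acts as +I or -I in any irreducible SL(2,C) representation.
So on each irreducible component the traces are pinned: tr(u) = 2*cos(pi*alpha/5) with 1 <= alpha <= 4, tr(v) = 2*cos(pi*beta/17) with 1 <= beta <= 16.
Consistency of u^5 = (-1)^alpha I with v^17 = (-1)^beta I forces alpha = beta (mod 2).
Counting: 2 odd alphas x 8 odd betas + 2 even alphas x 8 even betas = 16 + 16 = 32.
components with irreducible characters: 32; plus the single component of reducible (abelian) characters: total 33.

33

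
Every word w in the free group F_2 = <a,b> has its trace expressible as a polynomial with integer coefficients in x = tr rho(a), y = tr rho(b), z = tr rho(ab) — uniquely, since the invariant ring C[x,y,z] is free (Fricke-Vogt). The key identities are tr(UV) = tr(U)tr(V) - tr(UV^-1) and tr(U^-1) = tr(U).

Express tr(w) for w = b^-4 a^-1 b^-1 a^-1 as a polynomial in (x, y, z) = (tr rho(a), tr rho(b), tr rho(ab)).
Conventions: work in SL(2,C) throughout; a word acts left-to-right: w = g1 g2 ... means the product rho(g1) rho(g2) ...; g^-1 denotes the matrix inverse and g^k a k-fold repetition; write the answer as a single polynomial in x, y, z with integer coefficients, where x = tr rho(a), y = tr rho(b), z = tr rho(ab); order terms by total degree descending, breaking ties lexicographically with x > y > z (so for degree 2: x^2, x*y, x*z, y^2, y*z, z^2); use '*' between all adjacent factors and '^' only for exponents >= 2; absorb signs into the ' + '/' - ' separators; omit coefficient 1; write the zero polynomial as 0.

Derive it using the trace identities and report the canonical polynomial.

tr(a^-1) = tr(a) = x
tr(a^-1 b) = tr(b) * tr(a) - tr(b a) = x*y - z
tr(b^-1 a^-1) = tr(a^-1) * tr(b) - tr(a^-1 b) = z
and tr(a^-1 b^-2) = tr(b^-1 a^-1) * tr(b) - tr(b^-1 a^-1 b) = y*z - x
and tr(b^-3 a^-1) = tr(a^-1 b^-2) * tr(b) - tr(a^-1 b^-1) = y^2*z - x*y - z
tr(b^-1 a^-1 b^-3) = tr(b^-3 a^-1) * tr(b) - tr(b^-3 a^-1 b) = y^3*z - x*y^2 - 2*y*z + x
next, tr(a b^-2) = tr(a b^-1) * tr(b) - tr(a) = x*y^2 - y*z - x
and tr(b^-1 a b^-2) = tr(a b^-2) * tr(b) - tr(a b^-1) = x*y^3 - y^2*z - 2*x*y + z
tr(b^-3 a b^-1) = tr(b^-1 a b^-2) * tr(b) - tr(b^-1 a b^-1) = x*y^4 - y^3*z - 3*x*y^2 + 2*y*z + x
and tr(a^2) = tr(a) * tr(a) - tr(1) = x^2 - 2
tr(a^2 b) = tr(a) * tr(b a) - tr(b) = x*z - y
next, tr(a b^-1 a) = tr(a^2) * tr(b) - tr(a^2 b) = x^2*y - x*z - y
next, tr(a b a b) = tr(a b) * tr(a b) - tr(1) = z^2 - 2
tr(a b^-1 a b) = tr(a b a) * tr(b) - tr(a b a b) = x*y*z - y^2 - z^2 + 2
and tr(b^-1 a b^-1 a) = tr(a b^-1 a) * tr(b) - tr(a b^-1 a b) = x^2*y^2 - 2*x*y*z + z^2 - 2
and tr(a b^-1 a b^-2) = tr(b^-1 a b^-1 a) * tr(b) - tr(b^-1 a b^-1 a b) = x^2*y^3 - 2*x*y^2*z - x^2*y + y*z^2 + x*z - y
next, tr(b^-3 a b^-1 a) = tr(a b^-1 a b^-2) * tr(b) - tr(a b^-1 a b^-1) = x^2*y^4 - 2*x*y^3*z - 2*x^2*y^2 + y^2*z^2 + 3*x*y*z - y^2 - z^2 + 2
tr(b^-1 a^-1 b^-3 a) = tr(b^-3 a b^-1) * tr(a) - tr(b^-3 a b^-1 a) = x*y^3*z - x^2*y^2 - y^2*z^2 - x*y*z + x^2 + y^2 + z^2 - 2
and tr(b^-2 a^-1 b^-1 a^-1 b^-1) = tr(b^-1 a^-1 b^-3) * tr(a) - tr(b^-1 a^-1 b^-3 a) = y^2*z^2 - x*y*z - y^2 - z^2 + 2
tr(a^-1 b^-2 a^-1) = tr(a^-2 b^-1) * tr(b) - tr(a^-2) = x*y*z - x^2 - y^2 + 2
and tr(a b a^-1 b) = tr(b a b) * tr(a) - tr(b a b a) = x*y*z - x^2 - z^2 + 2
next, tr(a b a^-1 b^-1) = tr(a b a^-1) * tr(b) - tr(a b a^-1 b) = -x*y*z + x^2 + y^2 + z^2 - 2
tr(b a^-1 b^-2 a) = tr(a b a^-1 b^-1) * tr(b) - tr(a b a^-1) = -x*y^2*z + x^2*y + y^3 + y*z^2 - 3*y
next, tr(a^-1 b^-2 a^-1 b) = tr(b a^-1 b^-2) * tr(a) - tr(b a^-1 b^-2 a) = x*y^2*z - x^2*y - y^3 - y*z^2 + x*z + 3*y
tr(b^-2 a^-1 b^-1 a^-1) = tr(a^-1 b^-2 a^-1) * tr(b) - tr(a^-1 b^-2 a^-1 b) = y*z^2 - x*z - y
and tr(b^-4 a^-1 b^-1 a^-1) = tr(b^-2 a^-1 b^-1 a^-1 b^-1) * tr(b) - tr(b^-2 a^-1 b^-1 a^-1) = y^3*z^2 - x*y^2*z - y^3 - 2*y*z^2 + x*z + 3*y

y^3*z^2 - x*y^2*z - y^3 - 2*y*z^2 + x*z + 3*y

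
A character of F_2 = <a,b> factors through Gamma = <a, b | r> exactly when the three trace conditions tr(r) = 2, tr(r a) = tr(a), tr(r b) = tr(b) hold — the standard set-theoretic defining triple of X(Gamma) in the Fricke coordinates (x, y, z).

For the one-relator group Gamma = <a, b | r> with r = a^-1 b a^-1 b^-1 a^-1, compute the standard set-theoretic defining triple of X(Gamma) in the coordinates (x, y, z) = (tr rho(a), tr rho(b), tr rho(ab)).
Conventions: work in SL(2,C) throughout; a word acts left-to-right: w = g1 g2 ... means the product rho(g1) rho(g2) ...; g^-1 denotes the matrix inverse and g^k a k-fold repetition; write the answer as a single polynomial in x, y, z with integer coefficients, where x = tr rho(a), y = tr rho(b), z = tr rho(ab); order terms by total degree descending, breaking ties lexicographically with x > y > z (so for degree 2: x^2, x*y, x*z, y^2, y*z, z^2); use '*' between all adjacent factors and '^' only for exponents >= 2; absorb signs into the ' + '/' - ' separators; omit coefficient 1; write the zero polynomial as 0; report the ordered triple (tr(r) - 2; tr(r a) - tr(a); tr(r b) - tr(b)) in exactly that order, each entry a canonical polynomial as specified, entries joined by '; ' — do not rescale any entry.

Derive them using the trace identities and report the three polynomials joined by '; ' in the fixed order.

tr(a^-1) = tr(a) = x
tr(b a b) = tr(b)*tr(a b) - tr(a)   [square of b] = y*z - x
tr(b a b a) = tr(a b)*tr(a b) - tr(1)   [split at a repeated a] = z^2 - 2
reduce: tr(a^-1 b a b) = tr(b a b)*tr(a) - tr(b a b a)   [inverse elimination on a] = x*y*z - x^2 - z^2 + 2
reduce: tr(b^-1 a^-1 b a) = tr(a^-1 b a)*tr(b) - tr(a^-1 b a b)   [inverse elimination on b] = -x*y*z + x^2 + y^2 + z^2 - 2
reduce: tr(b a^-1 b^-1 a^-1) = tr(b^-1 a^-1 b)*tr(a) - tr(b^-1 a^-1 b a)   [inverse elimination on a] = x*y*z - y^2 - z^2 + 2
reduce: tr(a^-1 b a^-1 b^-1 a^-1) = tr(b a^-1 b^-1 a^-1)*tr(a) - tr(b a^-1 b^-1)   [inverse elimination on a] = x^2*y*z - x*y^2 - x*z^2 + x
tr(b a^-1) = tr(b)*tr(a) - tr(b a) = x*y - z
tr(a^2 b) = tr(a)*tr(b a) - tr(b) = x*z - y
reduce: tr(a^2) = tr(a)*tr(a) - tr(1) = x^2 - 2
tr(a b^2 a) = tr(b)*tr(a^2 b) - tr(a^2) = x*y*z - x^2 - y^2 + 2
tr(a b^2 a b) = tr(b)*tr(a b a b) - tr(a b a) = y*z^2 - x*z - y
so tr(b^-1 a b^2 a) = tr(a b^2 a)*tr(b) - tr(a b^2 a b) = x*y^2*z - x^2*y - y^3 - y*z^2 + x*z + 3*y
so tr(b^2 a^-1 b^-1 a) = tr(b^-1 a b^2)*tr(a) - tr(b^-1 a b^2 a) = -x*y^2*z + x^2*y + y^3 + y*z^2 - 3*y
tr(b a^-1 b^-1 a^-1 b) = tr(b^2 a^-1 b^-1)*tr(a) - tr(b^2 a^-1 b^-1 a) = x*y^2*z - y^3 - y*z^2 - x*z + 3*y
tr(b a b a b a) = tr(a b)*tr(a b a b) - tr(a^-1 b^-1)   [split at repeated a] = z^3 - 3*z
so tr(a^-1 b a b a b) = tr(b a b a b)*tr(a) - tr(b a b a b a) = x*y*z^2 - x^2*z - z^3 - x*y + 3*z
so tr(b^-1 a^-1 b a b a) = tr(a^-1 b a b a)*tr(b) - tr(a^-1 b a b a b) = -x*y*z^2 + x^2*z + y^2*z + z^3 - 3*z
reduce: tr(b a^-1 b^-1 a^-1 b a) = tr(b^-1 a^-1 b a b)*tr(a) - tr(b^-1 a^-1 b a b a) = x*y*z^2 - x^2*z - y^2*z - z^3 + x*y + 3*z
tr(a^-1 b a^-1 b^-1 a^-1 b) = tr(b a^-1 b^-1 a^-1 b)*tr(a) - tr(b a^-1 b^-1 a^-1 b a) = x^2*y^2*z - x*y^3 - 2*x*y*z^2 + y^2*z + z^3 + 2*x*y - 3*z
assemble the triple (tr(r) - 2; tr(r a) - x; tr(r b) - y)

x^2*y*z - x*y^2 - x*z^2 + x - 2; x*y*z - y^2 - z^2 - x + 2; x^2*y^2*z - x*y^3 - 2*x*y*z^2 + y^2*z + z^3 + 2*x*y - y - 3*z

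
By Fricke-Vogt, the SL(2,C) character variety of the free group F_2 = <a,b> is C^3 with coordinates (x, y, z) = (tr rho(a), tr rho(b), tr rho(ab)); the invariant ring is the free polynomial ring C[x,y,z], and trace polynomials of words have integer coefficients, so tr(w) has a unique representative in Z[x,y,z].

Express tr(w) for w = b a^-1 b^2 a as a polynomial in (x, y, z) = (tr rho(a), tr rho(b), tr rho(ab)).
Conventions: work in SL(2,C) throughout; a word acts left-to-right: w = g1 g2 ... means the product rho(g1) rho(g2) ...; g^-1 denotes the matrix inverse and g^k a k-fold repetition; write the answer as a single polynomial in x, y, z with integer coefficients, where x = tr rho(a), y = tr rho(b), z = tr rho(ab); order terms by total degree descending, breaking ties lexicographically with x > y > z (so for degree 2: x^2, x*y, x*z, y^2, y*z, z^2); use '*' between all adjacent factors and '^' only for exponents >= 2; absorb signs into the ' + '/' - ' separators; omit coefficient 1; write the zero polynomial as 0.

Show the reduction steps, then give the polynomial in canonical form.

tr(a b^2) = tr(b) tr(a b) - tr(a)  (reduce the b square) = y*z - x
tr(b^2 a b) = tr(b) tr(a b^2) - tr(a b)  (reduce the b square) = y^2*z - x*y - z
tr(a b a b) = tr(a b) tr(a b) - tr(1)  (split on a) = z^2 - 2
tr(a b a) = tr(a) tr(b a) - tr(b)  (reduce the a square) = x*z - y
tr(b^2 a b a) = tr(b) tr(a b a b) - tr(a b a)  (reduce the b square) = y*z^2 - x*z - y
tr(b a^-1 b^2 a) = tr(b^2 a b) tr(a) - tr(b^2 a b a)  (eliminate a^-1) = x*y^2*z - x^2*y - y*z^2 + y

x*y^2*z - x^2*y - y*z^2 + y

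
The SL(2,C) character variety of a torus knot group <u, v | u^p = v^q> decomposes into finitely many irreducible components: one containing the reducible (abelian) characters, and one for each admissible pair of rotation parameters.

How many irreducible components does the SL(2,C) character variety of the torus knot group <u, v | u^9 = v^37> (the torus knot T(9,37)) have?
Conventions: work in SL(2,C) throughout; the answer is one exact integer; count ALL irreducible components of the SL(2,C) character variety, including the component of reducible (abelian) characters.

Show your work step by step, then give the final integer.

Gamma = < u, v | u^9 = v^37 > (torus knot T(9,37)); the central element u^9 = v^37 acts as +I or -I in any irreducible SL(2,C) representation.
This locks tr(u) to 2*cos(pi*alpha/9), alpha in 1..8, and tr(v) to 2*cos(pi*beta/37), beta in 1..36, on each component of irreducible characters.
The two central values (-1)^alpha I and (-1)^beta I must be the same matrix, so alpha and beta share a parity.
Enumerate parity-matched pairs: 4*18 odd-odd plus 4*18 even-even gives 144.
components with irreducible characters: 144; plus the single component of reducible (abelian) characters: total 145.

145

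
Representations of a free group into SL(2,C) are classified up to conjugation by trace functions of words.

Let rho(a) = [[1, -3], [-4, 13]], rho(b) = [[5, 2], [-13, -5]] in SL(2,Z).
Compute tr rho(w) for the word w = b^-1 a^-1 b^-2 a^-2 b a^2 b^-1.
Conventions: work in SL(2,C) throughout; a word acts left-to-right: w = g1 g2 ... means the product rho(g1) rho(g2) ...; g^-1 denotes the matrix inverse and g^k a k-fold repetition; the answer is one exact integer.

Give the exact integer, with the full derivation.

29

rho(b^-1) = [[-5, -2], [13, 5]]
... * rho(a^-1) = [[13, 3], [4, 1]]  ->  [[-73, -17], [189, 44]]
... * rho(b^-1) = [[-5, -2], [13, 5]]  ->  [[144, 61], [-373, -158]]
... * rho(b^-1) = [[-5, -2], [13, 5]]  ->  [[73, 17], [-189, -44]]
... * rho(a^-1) = [[13, 3], [4, 1]]  ->  [[1017, 236], [-2633, -611]]
... * rho(a^-1) = [[13, 3], [4, 1]]  ->  [[14165, 3287], [-36673, -8510]]
... * rho(b) = [[5, 2], [-13, -5]]  ->  [[28094, 11895], [-72735, -30796]]
... * rho(a) = [[1, -3], [-4, 13]]  ->  [[-19486, 70353], [50449, -182143]]
... * rho(a) = [[1, -3], [-4, 13]]  ->  [[-300898, 973047], [779021, -2519206]]
... * rho(b^-1) = [[-5, -2], [13, 5]]  ->  [[14154101, 5467031], [-36644783, -14154072]]
tr = 14154101 + -14154072 = 29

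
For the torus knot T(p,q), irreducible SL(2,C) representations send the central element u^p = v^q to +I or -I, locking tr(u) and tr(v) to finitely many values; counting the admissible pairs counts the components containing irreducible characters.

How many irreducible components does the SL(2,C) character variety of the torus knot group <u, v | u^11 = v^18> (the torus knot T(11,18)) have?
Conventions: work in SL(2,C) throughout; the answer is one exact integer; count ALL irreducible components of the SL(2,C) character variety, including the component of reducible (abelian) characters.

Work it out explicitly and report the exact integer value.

86

For T(11,18): irreducibility forces the central element u^11 = v^18 to one of +I, -I.
On an irreducible component, tr(u) is locked at 2*cos(pi*alpha/11) for some alpha in 1..10, and tr(v) at 2*cos(pi*beta/18) for some beta in 1..17.
The two central values (-1)^alpha I and (-1)^beta I must be the same matrix, so alpha and beta share a parity.
Counting: 5 odd alphas x 9 odd betas + 5 even alphas x 8 even betas = 45 + 40 = 85.
That is 85 components of irreducible characters, and with the reducible (abelian) component the total is 86.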